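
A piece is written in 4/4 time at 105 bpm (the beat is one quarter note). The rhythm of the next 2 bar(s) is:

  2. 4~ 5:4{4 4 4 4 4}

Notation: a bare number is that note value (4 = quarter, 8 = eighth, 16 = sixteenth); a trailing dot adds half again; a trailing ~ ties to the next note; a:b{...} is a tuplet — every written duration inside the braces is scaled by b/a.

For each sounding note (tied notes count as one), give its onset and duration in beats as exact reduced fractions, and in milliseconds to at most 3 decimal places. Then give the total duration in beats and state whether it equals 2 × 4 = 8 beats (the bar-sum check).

1) 0.0ms=0b +1714.286ms=3b
2) 1714.286ms=3b +1028.571ms=9/5b
3) 2742.857ms=24/5b +457.143ms=4/5b
4) 3200.0ms=28/5b +457.143ms=4/5b
5) 3657.143ms=32/5b +457.143ms=4/5b
6) 4114.286ms=36/5b +457.143ms=4/5b
Σ=8b of 8 (105bpm 4/4) — PASS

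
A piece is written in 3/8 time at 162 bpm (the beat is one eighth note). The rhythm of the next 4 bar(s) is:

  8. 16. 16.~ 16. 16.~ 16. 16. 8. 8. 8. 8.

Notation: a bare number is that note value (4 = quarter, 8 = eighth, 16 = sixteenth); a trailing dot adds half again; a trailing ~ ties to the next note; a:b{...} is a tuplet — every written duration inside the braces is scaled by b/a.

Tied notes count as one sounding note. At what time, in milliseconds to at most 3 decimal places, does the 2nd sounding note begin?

note 2 onset = 3/2b = 555.556ms

1. 0.0ms @ 0 + 555.556ms (3/2)
2. 555.556ms @ 3/2 + 277.778ms (3/4)
3. 833.333ms @ 9/4 + 555.556ms (3/2)
4. 1388.889ms @ 15/4 + 555.556ms (3/2)
5. 1944.444ms @ 21/4 + 277.778ms (3/4)
6. 2222.222ms @ 6 + 555.556ms (3/2)
7. 2777.778ms @ 15/2 + 555.556ms (3/2)
8. 3333.333ms @ 9 + 555.556ms (3/2)
9. 3888.889ms @ 21/2 + 555.556ms (3/2)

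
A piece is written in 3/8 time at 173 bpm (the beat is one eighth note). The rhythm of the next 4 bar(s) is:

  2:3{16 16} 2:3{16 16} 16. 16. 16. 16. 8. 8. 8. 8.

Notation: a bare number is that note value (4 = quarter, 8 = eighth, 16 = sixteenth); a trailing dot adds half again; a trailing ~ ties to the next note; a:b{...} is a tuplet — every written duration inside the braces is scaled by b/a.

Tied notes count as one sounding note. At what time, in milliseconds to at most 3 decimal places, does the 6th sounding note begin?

1. 0.0ms @ 0 + 260.116ms (3/4)
2. 260.116ms @ 3/4 + 260.116ms (3/4)
3. 520.231ms @ 3/2 + 260.116ms (3/4)
4. 780.347ms @ 9/4 + 260.116ms (3/4)
5. 1040.462ms @ 3 + 260.116ms (3/4)
6. 1300.578ms @ 15/4 + 260.116ms (3/4)
7. 1560.694ms @ 9/2 + 260.116ms (3/4)
8. 1820.809ms @ 21/4 + 260.116ms (3/4)
9. 2080.925ms @ 6 + 520.231ms (3/2)
10. 2601.156ms @ 15/2 + 520.231ms (3/2)
11. 3121.387ms @ 9 + 520.231ms (3/2)
12. 3641.618ms @ 21/2 + 520.231ms (3/2)

note 6 onset = 15/4b = 1300.578ms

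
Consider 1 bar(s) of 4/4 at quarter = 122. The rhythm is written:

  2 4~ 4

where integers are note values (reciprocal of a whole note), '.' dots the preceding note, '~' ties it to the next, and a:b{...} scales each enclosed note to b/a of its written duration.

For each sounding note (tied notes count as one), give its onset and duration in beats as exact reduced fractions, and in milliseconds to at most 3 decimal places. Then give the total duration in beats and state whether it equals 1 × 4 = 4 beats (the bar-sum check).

1) 0.0ms=0b +983.607ms=2b
2) 983.607ms=2b +983.607ms=2b
Σ=4b of 4 (122bpm 4/4) — PASS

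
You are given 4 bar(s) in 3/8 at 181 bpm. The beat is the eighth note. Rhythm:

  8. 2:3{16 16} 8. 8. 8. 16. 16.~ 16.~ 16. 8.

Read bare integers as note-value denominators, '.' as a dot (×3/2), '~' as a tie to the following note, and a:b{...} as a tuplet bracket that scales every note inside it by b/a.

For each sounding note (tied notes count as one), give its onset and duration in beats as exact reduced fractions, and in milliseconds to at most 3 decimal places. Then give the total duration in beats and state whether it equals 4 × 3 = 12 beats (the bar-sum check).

1) 0.0ms=0b +497.238ms=3/2b
2) 497.238ms=3/2b +248.619ms=3/4b
3) 745.856ms=9/4b +248.619ms=3/4b
4) 994.475ms=3b +497.238ms=3/2b
5) 1491.713ms=9/2b +497.238ms=3/2b
6) 1988.95ms=6b +497.238ms=3/2b
7) 2486.188ms=15/2b +248.619ms=3/4b
8) 2734.807ms=33/4b +745.856ms=9/4b
9) 3480.663ms=21/2b +497.238ms=3/2b
Σ=12b of 12 (181bpm 3/8) — PASS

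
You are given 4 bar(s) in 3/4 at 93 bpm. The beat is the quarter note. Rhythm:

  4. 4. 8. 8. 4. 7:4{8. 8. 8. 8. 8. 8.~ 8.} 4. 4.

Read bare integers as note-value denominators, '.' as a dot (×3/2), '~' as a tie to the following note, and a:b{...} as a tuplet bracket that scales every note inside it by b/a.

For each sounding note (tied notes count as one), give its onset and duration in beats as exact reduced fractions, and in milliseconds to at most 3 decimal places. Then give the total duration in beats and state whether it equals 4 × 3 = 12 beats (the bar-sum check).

1) 0.0ms=0b +967.742ms=3/2b
2) 967.742ms=3/2b +967.742ms=3/2b
3) 1935.484ms=3b +483.871ms=3/4b
4) 2419.355ms=15/4b +483.871ms=3/4b
5) 2903.226ms=9/2b +967.742ms=3/2b
6) 3870.968ms=6b +276.498ms=3/7b
7) 4147.465ms=45/7b +276.498ms=3/7b
8) 4423.963ms=48/7b +276.498ms=3/7b
9) 4700.461ms=51/7b +276.498ms=3/7b
10) 4976.959ms=54/7b +276.498ms=3/7b
11) 5253.456ms=57/7b +552.995ms=6/7b
12) 5806.452ms=9b +967.742ms=3/2b
13) 6774.194ms=21/2b +967.742ms=3/2b
Σ=12b of 12 (93bpm 3/4) — PASS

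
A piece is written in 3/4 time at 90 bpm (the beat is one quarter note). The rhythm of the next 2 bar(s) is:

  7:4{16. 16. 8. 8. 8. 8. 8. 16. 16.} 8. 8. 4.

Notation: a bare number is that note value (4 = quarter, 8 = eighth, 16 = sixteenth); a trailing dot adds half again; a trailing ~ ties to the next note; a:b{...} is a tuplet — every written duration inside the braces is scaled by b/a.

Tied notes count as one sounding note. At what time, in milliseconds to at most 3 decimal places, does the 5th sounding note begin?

note 5 onset = 9/7b = 857.143ms

1. 0.0ms @ 0 + 142.857ms (3/14)
2. 142.857ms @ 3/14 + 142.857ms (3/14)
3. 285.714ms @ 3/7 + 285.714ms (3/7)
4. 571.429ms @ 6/7 + 285.714ms (3/7)
5. 857.143ms @ 9/7 + 285.714ms (3/7)
6. 1142.857ms @ 12/7 + 285.714ms (3/7)
7. 1428.571ms @ 15/7 + 285.714ms (3/7)
8. 1714.286ms @ 18/7 + 142.857ms (3/14)
9. 1857.143ms @ 39/14 + 142.857ms (3/14)
10. 2000.0ms @ 3 + 500.0ms (3/4)
11. 2500.0ms @ 15/4 + 500.0ms (3/4)
12. 3000.0ms @ 9/2 + 1000.0ms (3/2)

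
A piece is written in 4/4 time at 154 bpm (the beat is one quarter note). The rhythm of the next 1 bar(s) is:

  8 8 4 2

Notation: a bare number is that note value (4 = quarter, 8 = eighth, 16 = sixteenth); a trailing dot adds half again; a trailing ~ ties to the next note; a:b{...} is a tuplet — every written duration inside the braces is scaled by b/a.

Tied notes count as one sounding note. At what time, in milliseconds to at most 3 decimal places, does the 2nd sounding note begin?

1. 0.0ms @ 0 + 194.805ms (1/2)
2. 194.805ms @ 1/2 + 194.805ms (1/2)
3. 389.61ms @ 1 + 389.61ms (1)
4. 779.221ms @ 2 + 779.221ms (2)

note 2 onset = 1/2b = 194.805ms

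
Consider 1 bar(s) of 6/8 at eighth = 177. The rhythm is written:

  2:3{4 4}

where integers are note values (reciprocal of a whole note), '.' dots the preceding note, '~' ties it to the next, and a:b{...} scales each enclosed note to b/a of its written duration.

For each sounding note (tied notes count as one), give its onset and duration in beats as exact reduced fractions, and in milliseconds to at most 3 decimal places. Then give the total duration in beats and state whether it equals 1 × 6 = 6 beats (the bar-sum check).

1) 0.0ms=0b +1016.949ms=3b
2) 1016.949ms=3b +1016.949ms=3b
Σ=6b of 6 (177bpm 6/8) — PASS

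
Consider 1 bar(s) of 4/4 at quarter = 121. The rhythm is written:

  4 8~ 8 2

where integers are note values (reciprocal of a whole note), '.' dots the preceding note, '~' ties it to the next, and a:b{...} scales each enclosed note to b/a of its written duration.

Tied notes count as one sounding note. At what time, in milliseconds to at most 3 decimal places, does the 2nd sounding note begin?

1. 0.0ms @ 0 + 495.868ms (1)
2. 495.868ms @ 1 + 495.868ms (1)
3. 991.736ms @ 2 + 991.736ms (2)

note 2 onset = 1b = 495.868ms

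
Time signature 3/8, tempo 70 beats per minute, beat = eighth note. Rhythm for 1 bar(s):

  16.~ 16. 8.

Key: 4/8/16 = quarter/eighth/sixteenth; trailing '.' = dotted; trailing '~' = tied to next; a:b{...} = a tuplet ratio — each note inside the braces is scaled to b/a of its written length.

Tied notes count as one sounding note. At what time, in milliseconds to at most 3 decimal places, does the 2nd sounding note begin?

note 2 onset = 3/2b = 1285.714ms

1. 0.0ms @ 0 + 1285.714ms (3/2)
2. 1285.714ms @ 3/2 + 1285.714ms (3/2)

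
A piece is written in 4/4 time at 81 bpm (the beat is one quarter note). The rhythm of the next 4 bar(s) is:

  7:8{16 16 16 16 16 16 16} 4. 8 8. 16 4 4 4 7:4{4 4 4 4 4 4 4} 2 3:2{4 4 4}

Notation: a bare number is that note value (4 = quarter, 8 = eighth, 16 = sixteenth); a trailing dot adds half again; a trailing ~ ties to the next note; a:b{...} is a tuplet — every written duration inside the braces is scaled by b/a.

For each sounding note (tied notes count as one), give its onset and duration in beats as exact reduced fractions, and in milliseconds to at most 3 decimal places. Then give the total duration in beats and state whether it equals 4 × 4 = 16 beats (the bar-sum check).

1) 0.0ms=0b +211.64ms=2/7b
2) 211.64ms=2/7b +211.64ms=2/7b
3) 423.28ms=4/7b +211.64ms=2/7b
4) 634.921ms=6/7b +211.64ms=2/7b
5) 846.561ms=8/7b +211.64ms=2/7b
6) 1058.201ms=10/7b +211.64ms=2/7b
7) 1269.841ms=12/7b +211.64ms=2/7b
8) 1481.481ms=2b +1111.111ms=3/2b
9) 2592.593ms=7/2b +370.37ms=1/2b
10) 2962.963ms=4b +555.556ms=3/4b
11) 3518.519ms=19/4b +185.185ms=1/4b
12) 3703.704ms=5b +740.741ms=1b
13) 4444.444ms=6b +740.741ms=1b
14) 5185.185ms=7b +740.741ms=1b
15) 5925.926ms=8b +423.28ms=4/7b
16) 6349.206ms=60/7b +423.28ms=4/7b
17) 6772.487ms=64/7b +423.28ms=4/7b
18) 7195.767ms=68/7b +423.28ms=4/7b
19) 7619.048ms=72/7b +423.28ms=4/7b
20) 8042.328ms=76/7b +423.28ms=4/7b
21) 8465.608ms=80/7b +423.28ms=4/7b
22) 8888.889ms=12b +1481.481ms=2b
23) 10370.37ms=14b +493.827ms=2/3b
24) 10864.198ms=44/3b +493.827ms=2/3b
25) 11358.025ms=46/3b +493.827ms=2/3b
Σ=16b of 16 (81bpm 4/4) — PASS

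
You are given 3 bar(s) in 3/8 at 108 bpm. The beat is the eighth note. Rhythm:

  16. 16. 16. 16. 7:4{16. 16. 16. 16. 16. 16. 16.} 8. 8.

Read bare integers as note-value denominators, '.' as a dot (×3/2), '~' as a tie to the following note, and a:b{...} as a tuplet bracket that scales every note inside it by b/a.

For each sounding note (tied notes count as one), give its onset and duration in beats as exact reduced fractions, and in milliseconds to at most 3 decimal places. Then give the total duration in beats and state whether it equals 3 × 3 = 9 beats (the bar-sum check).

1) 0.0ms=0b +416.667ms=3/4b
2) 416.667ms=3/4b +416.667ms=3/4b
3) 833.333ms=3/2b +416.667ms=3/4b
4) 1250.0ms=9/4b +416.667ms=3/4b
5) 1666.667ms=3b +238.095ms=3/7b
6) 1904.762ms=24/7b +238.095ms=3/7b
7) 2142.857ms=27/7b +238.095ms=3/7b
8) 2380.952ms=30/7b +238.095ms=3/7b
9) 2619.048ms=33/7b +238.095ms=3/7b
10) 2857.143ms=36/7b +238.095ms=3/7b
11) 3095.238ms=39/7b +238.095ms=3/7b
12) 3333.333ms=6b +833.333ms=3/2b
13) 4166.667ms=15/2b +833.333ms=3/2b
Σ=9b of 9 (108bpm 3/8) — PASS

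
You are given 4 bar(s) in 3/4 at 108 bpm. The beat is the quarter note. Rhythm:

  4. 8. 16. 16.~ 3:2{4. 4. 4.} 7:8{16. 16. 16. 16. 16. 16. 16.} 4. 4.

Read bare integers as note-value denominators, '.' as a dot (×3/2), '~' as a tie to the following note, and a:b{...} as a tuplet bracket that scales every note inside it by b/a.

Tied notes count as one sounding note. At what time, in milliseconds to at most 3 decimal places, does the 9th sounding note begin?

1. 0.0ms @ 0 + 833.333ms (3/2)
2. 833.333ms @ 3/2 + 416.667ms (3/4)
3. 1250.0ms @ 9/4 + 208.333ms (3/8)
4. 1458.333ms @ 21/8 + 763.889ms (11/8)
5. 2222.222ms @ 4 + 555.556ms (1)
6. 2777.778ms @ 5 + 555.556ms (1)
7. 3333.333ms @ 6 + 238.095ms (3/7)
8. 3571.429ms @ 45/7 + 238.095ms (3/7)
9. 3809.524ms @ 48/7 + 238.095ms (3/7)
10. 4047.619ms @ 51/7 + 238.095ms (3/7)
11. 4285.714ms @ 54/7 + 238.095ms (3/7)
12. 4523.81ms @ 57/7 + 238.095ms (3/7)
13. 4761.905ms @ 60/7 + 238.095ms (3/7)
14. 5000.0ms @ 9 + 833.333ms (3/2)
15. 5833.333ms @ 21/2 + 833.333ms (3/2)

note 9 onset = 48/7b = 3809.524ms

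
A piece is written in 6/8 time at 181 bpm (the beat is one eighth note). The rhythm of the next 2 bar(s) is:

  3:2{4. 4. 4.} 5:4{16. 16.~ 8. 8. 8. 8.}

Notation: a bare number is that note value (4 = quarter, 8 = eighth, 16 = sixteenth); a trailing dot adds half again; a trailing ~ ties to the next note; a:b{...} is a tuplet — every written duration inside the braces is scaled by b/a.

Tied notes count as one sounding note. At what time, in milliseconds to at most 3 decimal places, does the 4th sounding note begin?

note 4 onset = 6b = 1988.95ms

1. 0.0ms @ 0 + 662.983ms (2)
2. 662.983ms @ 2 + 662.983ms (2)
3. 1325.967ms @ 4 + 662.983ms (2)
4. 1988.95ms @ 6 + 198.895ms (3/5)
5. 2187.845ms @ 33/5 + 596.685ms (9/5)
6. 2784.53ms @ 42/5 + 397.79ms (6/5)
7. 3182.32ms @ 48/5 + 397.79ms (6/5)
8. 3580.11ms @ 54/5 + 397.79ms (6/5)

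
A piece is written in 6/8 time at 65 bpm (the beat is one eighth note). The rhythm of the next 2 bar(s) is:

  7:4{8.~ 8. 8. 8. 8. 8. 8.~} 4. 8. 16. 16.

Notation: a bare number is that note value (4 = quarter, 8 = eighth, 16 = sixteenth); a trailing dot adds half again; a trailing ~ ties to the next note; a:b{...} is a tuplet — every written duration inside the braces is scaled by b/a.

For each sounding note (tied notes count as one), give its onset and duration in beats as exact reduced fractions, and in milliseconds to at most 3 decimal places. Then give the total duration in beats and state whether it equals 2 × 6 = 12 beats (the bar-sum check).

1) 0.0ms=0b +1582.418ms=12/7b
2) 1582.418ms=12/7b +791.209ms=6/7b
3) 2373.626ms=18/7b +791.209ms=6/7b
4) 3164.835ms=24/7b +791.209ms=6/7b
5) 3956.044ms=30/7b +791.209ms=6/7b
6) 4747.253ms=36/7b +3560.44ms=27/7b
7) 8307.692ms=9b +1384.615ms=3/2b
8) 9692.308ms=21/2b +692.308ms=3/4b
9) 10384.615ms=45/4b +692.308ms=3/4b
Σ=12b of 12 (65bpm 6/8) — PASS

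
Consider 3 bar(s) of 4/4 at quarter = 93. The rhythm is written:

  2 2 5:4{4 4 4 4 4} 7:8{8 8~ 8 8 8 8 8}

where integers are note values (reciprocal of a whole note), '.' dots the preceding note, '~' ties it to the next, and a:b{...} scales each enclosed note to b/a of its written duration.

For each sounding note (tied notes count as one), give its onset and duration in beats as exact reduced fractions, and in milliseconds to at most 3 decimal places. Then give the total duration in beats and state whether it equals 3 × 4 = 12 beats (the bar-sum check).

1) 0.0ms=0b +1290.323ms=2b
2) 1290.323ms=2b +1290.323ms=2b
3) 2580.645ms=4b +516.129ms=4/5b
4) 3096.774ms=24/5b +516.129ms=4/5b
5) 3612.903ms=28/5b +516.129ms=4/5b
6) 4129.032ms=32/5b +516.129ms=4/5b
7) 4645.161ms=36/5b +516.129ms=4/5b
8) 5161.29ms=8b +368.664ms=4/7b
9) 5529.954ms=60/7b +737.327ms=8/7b
10) 6267.281ms=68/7b +368.664ms=4/7b
11) 6635.945ms=72/7b +368.664ms=4/7b
12) 7004.608ms=76/7b +368.664ms=4/7b
13) 7373.272ms=80/7b +368.664ms=4/7b
Σ=12b of 12 (93bpm 4/4) — PASS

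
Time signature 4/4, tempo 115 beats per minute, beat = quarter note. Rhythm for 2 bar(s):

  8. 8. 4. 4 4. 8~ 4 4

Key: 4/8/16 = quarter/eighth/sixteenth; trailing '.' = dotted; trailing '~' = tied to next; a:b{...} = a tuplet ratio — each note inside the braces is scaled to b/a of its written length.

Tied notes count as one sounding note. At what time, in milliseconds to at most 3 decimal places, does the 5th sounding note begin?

1. 0.0ms @ 0 + 391.304ms (3/4)
2. 391.304ms @ 3/4 + 391.304ms (3/4)
3. 782.609ms @ 3/2 + 782.609ms (3/2)
4. 1565.217ms @ 3 + 521.739ms (1)
5. 2086.957ms @ 4 + 782.609ms (3/2)
6. 2869.565ms @ 11/2 + 782.609ms (3/2)
7. 3652.174ms @ 7 + 521.739ms (1)

note 5 onset = 4b = 2086.957ms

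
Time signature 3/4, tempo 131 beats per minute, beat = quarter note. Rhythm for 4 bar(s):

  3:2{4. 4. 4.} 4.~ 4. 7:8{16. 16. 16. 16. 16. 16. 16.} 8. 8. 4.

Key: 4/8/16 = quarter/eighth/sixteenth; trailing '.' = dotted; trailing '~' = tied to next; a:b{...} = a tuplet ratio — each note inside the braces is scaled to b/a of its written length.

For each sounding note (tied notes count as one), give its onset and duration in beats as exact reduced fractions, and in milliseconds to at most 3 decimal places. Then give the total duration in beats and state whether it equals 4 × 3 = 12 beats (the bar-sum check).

1) 0.0ms=0b +458.015ms=1b
2) 458.015ms=1b +458.015ms=1b
3) 916.031ms=2b +458.015ms=1b
4) 1374.046ms=3b +1374.046ms=3b
5) 2748.092ms=6b +196.292ms=3/7b
6) 2944.384ms=45/7b +196.292ms=3/7b
7) 3140.676ms=48/7b +196.292ms=3/7b
8) 3336.968ms=51/7b +196.292ms=3/7b
9) 3533.261ms=54/7b +196.292ms=3/7b
10) 3729.553ms=57/7b +196.292ms=3/7b
11) 3925.845ms=60/7b +196.292ms=3/7b
12) 4122.137ms=9b +343.511ms=3/4b
13) 4465.649ms=39/4b +343.511ms=3/4b
14) 4809.16ms=21/2b +687.023ms=3/2b
Σ=12b of 12 (131bpm 3/4) — PASS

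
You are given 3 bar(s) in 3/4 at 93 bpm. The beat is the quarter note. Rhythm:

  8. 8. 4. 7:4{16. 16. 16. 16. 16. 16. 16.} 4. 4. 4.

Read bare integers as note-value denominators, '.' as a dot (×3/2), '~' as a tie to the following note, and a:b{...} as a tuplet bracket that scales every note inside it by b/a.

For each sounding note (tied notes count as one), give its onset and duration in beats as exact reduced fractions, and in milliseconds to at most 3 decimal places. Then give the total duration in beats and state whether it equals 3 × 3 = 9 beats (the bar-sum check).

1) 0.0ms=0b +483.871ms=3/4b
2) 483.871ms=3/4b +483.871ms=3/4b
3) 967.742ms=3/2b +967.742ms=3/2b
4) 1935.484ms=3b +138.249ms=3/14b
5) 2073.733ms=45/14b +138.249ms=3/14b
6) 2211.982ms=24/7b +138.249ms=3/14b
7) 2350.23ms=51/14b +138.249ms=3/14b
8) 2488.479ms=27/7b +138.249ms=3/14b
9) 2626.728ms=57/14b +138.249ms=3/14b
10) 2764.977ms=30/7b +138.249ms=3/14b
11) 2903.226ms=9/2b +967.742ms=3/2b
12) 3870.968ms=6b +967.742ms=3/2b
13) 4838.71ms=15/2b +967.742ms=3/2b
Σ=9b of 9 (93bpm 3/4) — PASS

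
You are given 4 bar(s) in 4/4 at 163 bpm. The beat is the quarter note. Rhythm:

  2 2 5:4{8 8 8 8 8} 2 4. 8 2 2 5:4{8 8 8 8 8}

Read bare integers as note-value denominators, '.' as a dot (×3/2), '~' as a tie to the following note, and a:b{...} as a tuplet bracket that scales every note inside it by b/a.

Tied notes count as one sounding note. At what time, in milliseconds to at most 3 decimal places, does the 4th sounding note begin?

note 4 onset = 22/5b = 1619.632ms

1. 0.0ms @ 0 + 736.196ms (2)
2. 736.196ms @ 2 + 736.196ms (2)
3. 1472.393ms @ 4 + 147.239ms (2/5)
4. 1619.632ms @ 22/5 + 147.239ms (2/5)
5. 1766.871ms @ 24/5 + 147.239ms (2/5)
6. 1914.11ms @ 26/5 + 147.239ms (2/5)
7. 2061.35ms @ 28/5 + 147.239ms (2/5)
8. 2208.589ms @ 6 + 736.196ms (2)
9. 2944.785ms @ 8 + 552.147ms (3/2)
10. 3496.933ms @ 19/2 + 184.049ms (1/2)
11. 3680.982ms @ 10 + 736.196ms (2)
12. 4417.178ms @ 12 + 736.196ms (2)
13. 5153.374ms @ 14 + 147.239ms (2/5)
14. 5300.613ms @ 72/5 + 147.239ms (2/5)
15. 5447.853ms @ 74/5 + 147.239ms (2/5)
16. 5595.092ms @ 76/5 + 147.239ms (2/5)
17. 5742.331ms @ 78/5 + 147.239ms (2/5)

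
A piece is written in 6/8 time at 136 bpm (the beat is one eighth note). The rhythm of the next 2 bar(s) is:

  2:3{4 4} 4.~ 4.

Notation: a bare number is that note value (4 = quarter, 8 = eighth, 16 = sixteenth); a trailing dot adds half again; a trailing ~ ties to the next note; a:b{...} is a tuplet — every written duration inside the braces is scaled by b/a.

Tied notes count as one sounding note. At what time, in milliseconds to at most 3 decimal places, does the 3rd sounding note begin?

note 3 onset = 6b = 2647.059ms

1. 0.0ms @ 0 + 1323.529ms (3)
2. 1323.529ms @ 3 + 1323.529ms (3)
3. 2647.059ms @ 6 + 2647.059ms (6)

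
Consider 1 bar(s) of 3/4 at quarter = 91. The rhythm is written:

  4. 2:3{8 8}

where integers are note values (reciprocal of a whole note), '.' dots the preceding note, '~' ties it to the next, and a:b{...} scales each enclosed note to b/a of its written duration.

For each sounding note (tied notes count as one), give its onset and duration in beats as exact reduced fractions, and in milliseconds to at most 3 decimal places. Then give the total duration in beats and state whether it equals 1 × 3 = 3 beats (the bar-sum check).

1) 0.0ms=0b +989.011ms=3/2b
2) 989.011ms=3/2b +494.505ms=3/4b
3) 1483.516ms=9/4b +494.505ms=3/4b
Σ=3b of 3 (91bpm 3/4) — PASS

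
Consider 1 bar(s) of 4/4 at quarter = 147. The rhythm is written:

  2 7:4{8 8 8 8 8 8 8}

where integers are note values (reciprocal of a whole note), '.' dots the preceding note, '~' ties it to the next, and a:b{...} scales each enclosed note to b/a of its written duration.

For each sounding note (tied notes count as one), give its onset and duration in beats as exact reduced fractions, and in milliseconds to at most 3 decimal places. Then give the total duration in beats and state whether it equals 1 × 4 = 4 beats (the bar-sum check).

1) 0.0ms=0b +816.327ms=2b
2) 816.327ms=2b +116.618ms=2/7b
3) 932.945ms=16/7b +116.618ms=2/7b
4) 1049.563ms=18/7b +116.618ms=2/7b
5) 1166.181ms=20/7b +116.618ms=2/7b
6) 1282.799ms=22/7b +116.618ms=2/7b
7) 1399.417ms=24/7b +116.618ms=2/7b
8) 1516.035ms=26/7b +116.618ms=2/7b
Σ=4b of 4 (147bpm 4/4) — PASS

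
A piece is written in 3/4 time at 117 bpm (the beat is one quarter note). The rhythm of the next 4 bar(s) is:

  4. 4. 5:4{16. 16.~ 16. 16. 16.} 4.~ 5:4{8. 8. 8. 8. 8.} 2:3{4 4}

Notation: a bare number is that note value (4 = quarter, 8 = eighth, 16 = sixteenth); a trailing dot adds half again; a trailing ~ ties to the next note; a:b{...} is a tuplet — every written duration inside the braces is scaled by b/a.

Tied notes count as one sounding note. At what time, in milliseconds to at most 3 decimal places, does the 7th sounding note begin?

1. 0.0ms @ 0 + 769.231ms (3/2)
2. 769.231ms @ 3/2 + 769.231ms (3/2)
3. 1538.462ms @ 3 + 153.846ms (3/10)
4. 1692.308ms @ 33/10 + 307.692ms (3/5)
5. 2000.0ms @ 39/10 + 153.846ms (3/10)
6. 2153.846ms @ 21/5 + 153.846ms (3/10)
7. 2307.692ms @ 9/2 + 1076.923ms (21/10)
8. 3384.615ms @ 33/5 + 307.692ms (3/5)
9. 3692.308ms @ 36/5 + 307.692ms (3/5)
10. 4000.0ms @ 39/5 + 307.692ms (3/5)
11. 4307.692ms @ 42/5 + 307.692ms (3/5)
12. 4615.385ms @ 9 + 769.231ms (3/2)
13. 5384.615ms @ 21/2 + 769.231ms (3/2)

note 7 onset = 9/2b = 2307.692ms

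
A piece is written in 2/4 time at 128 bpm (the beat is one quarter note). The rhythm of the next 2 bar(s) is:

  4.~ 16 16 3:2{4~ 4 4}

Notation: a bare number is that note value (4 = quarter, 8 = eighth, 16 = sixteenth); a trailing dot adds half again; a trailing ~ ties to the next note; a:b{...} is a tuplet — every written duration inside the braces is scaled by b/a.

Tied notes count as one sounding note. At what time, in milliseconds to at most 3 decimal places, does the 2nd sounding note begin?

1. 0.0ms @ 0 + 820.312ms (7/4)
2. 820.312ms @ 7/4 + 117.188ms (1/4)
3. 937.5ms @ 2 + 625.0ms (4/3)
4. 1562.5ms @ 10/3 + 312.5ms (2/3)

note 2 onset = 7/4b = 820.312ms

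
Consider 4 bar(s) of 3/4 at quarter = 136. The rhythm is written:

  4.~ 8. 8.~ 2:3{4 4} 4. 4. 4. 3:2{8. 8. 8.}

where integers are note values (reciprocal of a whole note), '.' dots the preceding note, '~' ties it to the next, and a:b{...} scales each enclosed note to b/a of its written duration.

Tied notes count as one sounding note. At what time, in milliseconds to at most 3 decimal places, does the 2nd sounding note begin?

1. 0.0ms @ 0 + 992.647ms (9/4)
2. 992.647ms @ 9/4 + 992.647ms (9/4)
3. 1985.294ms @ 9/2 + 661.765ms (3/2)
4. 2647.059ms @ 6 + 661.765ms (3/2)
5. 3308.824ms @ 15/2 + 661.765ms (3/2)
6. 3970.588ms @ 9 + 661.765ms (3/2)
7. 4632.353ms @ 21/2 + 220.588ms (1/2)
8. 4852.941ms @ 11 + 220.588ms (1/2)
9. 5073.529ms @ 23/2 + 220.588ms (1/2)

note 2 onset = 9/4b = 992.647ms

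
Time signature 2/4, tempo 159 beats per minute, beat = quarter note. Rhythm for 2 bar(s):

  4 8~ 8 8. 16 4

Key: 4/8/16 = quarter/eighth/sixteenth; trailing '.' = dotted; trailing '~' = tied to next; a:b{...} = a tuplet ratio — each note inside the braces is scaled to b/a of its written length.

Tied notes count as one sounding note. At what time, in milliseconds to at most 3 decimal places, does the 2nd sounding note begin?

note 2 onset = 1b = 377.358ms

1. 0.0ms @ 0 + 377.358ms (1)
2. 377.358ms @ 1 + 377.358ms (1)
3. 754.717ms @ 2 + 283.019ms (3/4)
4. 1037.736ms @ 11/4 + 94.34ms (1/4)
5. 1132.075ms @ 3 + 377.358ms (1)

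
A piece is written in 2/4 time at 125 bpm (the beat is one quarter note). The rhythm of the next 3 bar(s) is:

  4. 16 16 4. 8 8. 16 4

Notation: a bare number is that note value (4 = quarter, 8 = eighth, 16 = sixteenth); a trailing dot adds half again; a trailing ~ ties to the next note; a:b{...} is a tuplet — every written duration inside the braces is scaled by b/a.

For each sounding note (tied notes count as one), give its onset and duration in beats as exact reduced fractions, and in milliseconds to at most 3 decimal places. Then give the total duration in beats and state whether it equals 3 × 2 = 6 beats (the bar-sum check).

1) 0.0ms=0b +720.0ms=3/2b
2) 720.0ms=3/2b +120.0ms=1/4b
3) 840.0ms=7/4b +120.0ms=1/4b
4) 960.0ms=2b +720.0ms=3/2b
5) 1680.0ms=7/2b +240.0ms=1/2b
6) 1920.0ms=4b +360.0ms=3/4b
7) 2280.0ms=19/4b +120.0ms=1/4b
8) 2400.0ms=5b +480.0ms=1b
Σ=6b of 6 (125bpm 2/4) — PASS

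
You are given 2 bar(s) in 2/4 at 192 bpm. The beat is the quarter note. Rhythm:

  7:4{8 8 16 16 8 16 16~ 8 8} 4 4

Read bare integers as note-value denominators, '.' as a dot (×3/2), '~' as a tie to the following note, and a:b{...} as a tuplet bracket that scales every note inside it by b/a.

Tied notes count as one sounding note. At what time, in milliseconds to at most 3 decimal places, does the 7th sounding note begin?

note 7 onset = 9/7b = 401.786ms

1. 0.0ms @ 0 + 89.286ms (2/7)
2. 89.286ms @ 2/7 + 89.286ms (2/7)
3. 178.571ms @ 4/7 + 44.643ms (1/7)
4. 223.214ms @ 5/7 + 44.643ms (1/7)
5. 267.857ms @ 6/7 + 89.286ms (2/7)
6. 357.143ms @ 8/7 + 44.643ms (1/7)
7. 401.786ms @ 9/7 + 133.929ms (3/7)
8. 535.714ms @ 12/7 + 89.286ms (2/7)
9. 625.0ms @ 2 + 312.5ms (1)
10. 937.5ms @ 3 + 312.5ms (1)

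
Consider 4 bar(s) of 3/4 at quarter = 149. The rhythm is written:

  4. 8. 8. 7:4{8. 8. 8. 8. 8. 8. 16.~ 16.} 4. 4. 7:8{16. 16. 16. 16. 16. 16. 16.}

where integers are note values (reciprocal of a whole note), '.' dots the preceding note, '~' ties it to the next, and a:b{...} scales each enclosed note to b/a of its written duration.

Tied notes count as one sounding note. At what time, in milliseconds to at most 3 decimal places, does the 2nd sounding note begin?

note 2 onset = 3/2b = 604.027ms

1. 0.0ms @ 0 + 604.027ms (3/2)
2. 604.027ms @ 3/2 + 302.013ms (3/4)
3. 906.04ms @ 9/4 + 302.013ms (3/4)
4. 1208.054ms @ 3 + 172.579ms (3/7)
5. 1380.633ms @ 24/7 + 172.579ms (3/7)
6. 1553.212ms @ 27/7 + 172.579ms (3/7)
7. 1725.791ms @ 30/7 + 172.579ms (3/7)
8. 1898.37ms @ 33/7 + 172.579ms (3/7)
9. 2070.949ms @ 36/7 + 172.579ms (3/7)
10. 2243.528ms @ 39/7 + 172.579ms (3/7)
11. 2416.107ms @ 6 + 604.027ms (3/2)
12. 3020.134ms @ 15/2 + 604.027ms (3/2)
13. 3624.161ms @ 9 + 172.579ms (3/7)
14. 3796.74ms @ 66/7 + 172.579ms (3/7)
15. 3969.319ms @ 69/7 + 172.579ms (3/7)
16. 4141.898ms @ 72/7 + 172.579ms (3/7)
17. 4314.477ms @ 75/7 + 172.579ms (3/7)
18. 4487.057ms @ 78/7 + 172.579ms (3/7)
19. 4659.636ms @ 81/7 + 172.579ms (3/7)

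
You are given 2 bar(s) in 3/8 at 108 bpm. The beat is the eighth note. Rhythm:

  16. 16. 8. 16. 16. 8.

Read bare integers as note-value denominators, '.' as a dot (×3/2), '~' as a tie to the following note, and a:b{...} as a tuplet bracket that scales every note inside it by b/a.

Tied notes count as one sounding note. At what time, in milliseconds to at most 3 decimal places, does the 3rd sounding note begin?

note 3 onset = 3/2b = 833.333ms

1. 0.0ms @ 0 + 416.667ms (3/4)
2. 416.667ms @ 3/4 + 416.667ms (3/4)
3. 833.333ms @ 3/2 + 833.333ms (3/2)
4. 1666.667ms @ 3 + 416.667ms (3/4)
5. 2083.333ms @ 15/4 + 416.667ms (3/4)
6. 2500.0ms @ 9/2 + 833.333ms (3/2)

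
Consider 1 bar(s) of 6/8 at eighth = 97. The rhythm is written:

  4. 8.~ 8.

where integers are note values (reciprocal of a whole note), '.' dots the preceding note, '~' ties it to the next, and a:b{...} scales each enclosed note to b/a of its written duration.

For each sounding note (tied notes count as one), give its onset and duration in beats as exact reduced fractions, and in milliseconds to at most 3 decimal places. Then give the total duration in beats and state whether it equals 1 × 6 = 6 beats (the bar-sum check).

1) 0.0ms=0b +1855.67ms=3b
2) 1855.67ms=3b +1855.67ms=3b
Σ=6b of 6 (97bpm 6/8) — PASS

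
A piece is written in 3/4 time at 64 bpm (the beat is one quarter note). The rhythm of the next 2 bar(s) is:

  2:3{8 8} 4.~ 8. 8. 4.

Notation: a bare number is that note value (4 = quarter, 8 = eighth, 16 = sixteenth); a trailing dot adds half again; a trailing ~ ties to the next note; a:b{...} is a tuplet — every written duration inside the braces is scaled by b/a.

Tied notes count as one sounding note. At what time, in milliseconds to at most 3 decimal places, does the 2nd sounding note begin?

1. 0.0ms @ 0 + 703.125ms (3/4)
2. 703.125ms @ 3/4 + 703.125ms (3/4)
3. 1406.25ms @ 3/2 + 2109.375ms (9/4)
4. 3515.625ms @ 15/4 + 703.125ms (3/4)
5. 4218.75ms @ 9/2 + 1406.25ms (3/2)

note 2 onset = 3/4b = 703.125ms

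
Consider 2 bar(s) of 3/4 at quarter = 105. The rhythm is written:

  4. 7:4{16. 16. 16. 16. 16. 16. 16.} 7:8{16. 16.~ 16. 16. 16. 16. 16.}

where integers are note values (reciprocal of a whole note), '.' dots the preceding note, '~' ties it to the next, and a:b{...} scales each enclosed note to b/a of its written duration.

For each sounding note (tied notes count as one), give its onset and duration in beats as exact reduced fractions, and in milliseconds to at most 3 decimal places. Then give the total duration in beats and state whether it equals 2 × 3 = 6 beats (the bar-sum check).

1) 0.0ms=0b +857.143ms=3/2b
2) 857.143ms=3/2b +122.449ms=3/14b
3) 979.592ms=12/7b +122.449ms=3/14b
4) 1102.041ms=27/14b +122.449ms=3/14b
5) 1224.49ms=15/7b +122.449ms=3/14b
6) 1346.939ms=33/14b +122.449ms=3/14b
7) 1469.388ms=18/7b +122.449ms=3/14b
8) 1591.837ms=39/14b +122.449ms=3/14b
9) 1714.286ms=3b +244.898ms=3/7b
10) 1959.184ms=24/7b +489.796ms=6/7b
11) 2448.98ms=30/7b +244.898ms=3/7b
12) 2693.878ms=33/7b +244.898ms=3/7b
13) 2938.776ms=36/7b +244.898ms=3/7b
14) 3183.673ms=39/7b +244.898ms=3/7b
Σ=6b of 6 (105bpm 3/4) — PASS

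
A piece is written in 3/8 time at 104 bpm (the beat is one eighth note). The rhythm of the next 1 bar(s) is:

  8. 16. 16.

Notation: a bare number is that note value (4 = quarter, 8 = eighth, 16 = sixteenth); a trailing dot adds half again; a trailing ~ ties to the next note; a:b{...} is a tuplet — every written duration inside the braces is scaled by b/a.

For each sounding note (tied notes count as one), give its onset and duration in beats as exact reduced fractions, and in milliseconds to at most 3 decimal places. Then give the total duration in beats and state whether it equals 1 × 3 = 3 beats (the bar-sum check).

1) 0.0ms=0b +865.385ms=3/2b
2) 865.385ms=3/2b +432.692ms=3/4b
3) 1298.077ms=9/4b +432.692ms=3/4b
Σ=3b of 3 (104bpm 3/8) — PASS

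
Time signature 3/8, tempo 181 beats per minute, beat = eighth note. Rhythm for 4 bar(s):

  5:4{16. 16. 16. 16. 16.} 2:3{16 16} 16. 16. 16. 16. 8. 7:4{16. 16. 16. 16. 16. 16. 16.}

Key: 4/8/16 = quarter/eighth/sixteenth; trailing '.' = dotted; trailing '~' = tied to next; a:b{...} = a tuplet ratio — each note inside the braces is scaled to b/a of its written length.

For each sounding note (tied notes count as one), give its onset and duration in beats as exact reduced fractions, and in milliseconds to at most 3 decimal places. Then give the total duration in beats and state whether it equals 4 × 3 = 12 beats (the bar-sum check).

1) 0.0ms=0b +198.895ms=3/5b
2) 198.895ms=3/5b +198.895ms=3/5b
3) 397.79ms=6/5b +198.895ms=3/5b
4) 596.685ms=9/5b +198.895ms=3/5b
5) 795.58ms=12/5b +198.895ms=3/5b
6) 994.475ms=3b +248.619ms=3/4b
7) 1243.094ms=15/4b +248.619ms=3/4b
8) 1491.713ms=9/2b +248.619ms=3/4b
9) 1740.331ms=21/4b +248.619ms=3/4b
10) 1988.95ms=6b +248.619ms=3/4b
11) 2237.569ms=27/4b +248.619ms=3/4b
12) 2486.188ms=15/2b +497.238ms=3/2b
13) 2983.425ms=9b +142.068ms=3/7b
14) 3125.493ms=66/7b +142.068ms=3/7b
15) 3267.561ms=69/7b +142.068ms=3/7b
16) 3409.629ms=72/7b +142.068ms=3/7b
17) 3551.697ms=75/7b +142.068ms=3/7b
18) 3693.765ms=78/7b +142.068ms=3/7b
19) 3835.833ms=81/7b +142.068ms=3/7b
Σ=12b of 12 (181bpm 3/8) — PASS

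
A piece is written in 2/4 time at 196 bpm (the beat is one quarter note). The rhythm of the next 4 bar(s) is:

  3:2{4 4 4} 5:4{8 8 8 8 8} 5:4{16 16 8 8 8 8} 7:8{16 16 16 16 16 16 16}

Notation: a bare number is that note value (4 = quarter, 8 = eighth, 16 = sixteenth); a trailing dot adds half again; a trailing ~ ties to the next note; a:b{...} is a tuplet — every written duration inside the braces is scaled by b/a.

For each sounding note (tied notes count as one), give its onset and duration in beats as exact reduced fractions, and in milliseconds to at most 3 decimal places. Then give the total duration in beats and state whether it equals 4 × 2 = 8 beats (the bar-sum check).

1) 0.0ms=0b +204.082ms=2/3b
2) 204.082ms=2/3b +204.082ms=2/3b
3) 408.163ms=4/3b +204.082ms=2/3b
4) 612.245ms=2b +122.449ms=2/5b
5) 734.694ms=12/5b +122.449ms=2/5b
6) 857.143ms=14/5b +122.449ms=2/5b
7) 979.592ms=16/5b +122.449ms=2/5b
8) 1102.041ms=18/5b +122.449ms=2/5b
9) 1224.49ms=4b +61.224ms=1/5b
10) 1285.714ms=21/5b +61.224ms=1/5b
11) 1346.939ms=22/5b +122.449ms=2/5b
12) 1469.388ms=24/5b +122.449ms=2/5b
13) 1591.837ms=26/5b +122.449ms=2/5b
14) 1714.286ms=28/5b +122.449ms=2/5b
15) 1836.735ms=6b +87.464ms=2/7b
16) 1924.198ms=44/7b +87.464ms=2/7b
17) 2011.662ms=46/7b +87.464ms=2/7b
18) 2099.125ms=48/7b +87.464ms=2/7b
19) 2186.589ms=50/7b +87.464ms=2/7b
20) 2274.052ms=52/7b +87.464ms=2/7b
21) 2361.516ms=54/7b +87.464ms=2/7b
Σ=8b of 8 (196bpm 2/4) — PASS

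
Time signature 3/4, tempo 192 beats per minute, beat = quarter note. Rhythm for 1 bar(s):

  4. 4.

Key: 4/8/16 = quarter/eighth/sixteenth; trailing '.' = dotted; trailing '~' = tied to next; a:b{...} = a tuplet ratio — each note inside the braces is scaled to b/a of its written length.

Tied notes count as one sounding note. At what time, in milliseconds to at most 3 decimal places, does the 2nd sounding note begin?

1. 0.0ms @ 0 + 468.75ms (3/2)
2. 468.75ms @ 3/2 + 468.75ms (3/2)

note 2 onset = 3/2b = 468.75ms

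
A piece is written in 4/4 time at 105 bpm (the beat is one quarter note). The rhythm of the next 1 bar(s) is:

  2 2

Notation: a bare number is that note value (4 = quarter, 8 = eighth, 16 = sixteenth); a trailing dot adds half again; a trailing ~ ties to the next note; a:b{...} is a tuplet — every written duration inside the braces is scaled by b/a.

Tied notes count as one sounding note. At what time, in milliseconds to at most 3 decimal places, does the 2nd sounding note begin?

note 2 onset = 2b = 1142.857ms

1. 0.0ms @ 0 + 1142.857ms (2)
2. 1142.857ms @ 2 + 1142.857ms (2)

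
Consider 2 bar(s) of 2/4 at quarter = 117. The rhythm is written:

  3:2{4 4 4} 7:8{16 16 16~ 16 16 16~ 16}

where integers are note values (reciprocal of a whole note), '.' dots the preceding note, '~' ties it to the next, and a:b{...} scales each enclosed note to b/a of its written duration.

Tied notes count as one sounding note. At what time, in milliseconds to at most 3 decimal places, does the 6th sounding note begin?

1. 0.0ms @ 0 + 341.88ms (2/3)
2. 341.88ms @ 2/3 + 341.88ms (2/3)
3. 683.761ms @ 4/3 + 341.88ms (2/3)
4. 1025.641ms @ 2 + 146.52ms (2/7)
5. 1172.161ms @ 16/7 + 146.52ms (2/7)
6. 1318.681ms @ 18/7 + 293.04ms (4/7)
7. 1611.722ms @ 22/7 + 146.52ms (2/7)
8. 1758.242ms @ 24/7 + 293.04ms (4/7)

note 6 onset = 18/7b = 1318.681ms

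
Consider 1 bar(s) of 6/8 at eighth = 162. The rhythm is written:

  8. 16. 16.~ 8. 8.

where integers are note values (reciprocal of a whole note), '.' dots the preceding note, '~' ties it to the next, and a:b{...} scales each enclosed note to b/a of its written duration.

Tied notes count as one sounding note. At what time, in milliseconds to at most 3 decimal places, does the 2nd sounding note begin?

1. 0.0ms @ 0 + 555.556ms (3/2)
2. 555.556ms @ 3/2 + 277.778ms (3/4)
3. 833.333ms @ 9/4 + 833.333ms (9/4)
4. 1666.667ms @ 9/2 + 555.556ms (3/2)

note 2 onset = 3/2b = 555.556ms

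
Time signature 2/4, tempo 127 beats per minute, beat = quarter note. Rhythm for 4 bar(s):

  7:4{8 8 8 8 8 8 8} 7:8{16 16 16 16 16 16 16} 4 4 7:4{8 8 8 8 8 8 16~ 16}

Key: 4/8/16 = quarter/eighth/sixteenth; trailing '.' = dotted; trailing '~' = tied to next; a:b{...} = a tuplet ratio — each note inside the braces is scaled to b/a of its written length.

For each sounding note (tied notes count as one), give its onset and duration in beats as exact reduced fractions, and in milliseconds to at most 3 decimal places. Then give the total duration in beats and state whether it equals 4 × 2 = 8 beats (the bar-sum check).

1) 0.0ms=0b +134.983ms=2/7b
2) 134.983ms=2/7b +134.983ms=2/7b
3) 269.966ms=4/7b +134.983ms=2/7b
4) 404.949ms=6/7b +134.983ms=2/7b
5) 539.933ms=8/7b +134.983ms=2/7b
6) 674.916ms=10/7b +134.983ms=2/7b
7) 809.899ms=12/7b +134.983ms=2/7b
8) 944.882ms=2b +134.983ms=2/7b
9) 1079.865ms=16/7b +134.983ms=2/7b
10) 1214.848ms=18/7b +134.983ms=2/7b
11) 1349.831ms=20/7b +134.983ms=2/7b
12) 1484.814ms=22/7b +134.983ms=2/7b
13) 1619.798ms=24/7b +134.983ms=2/7b
14) 1754.781ms=26/7b +134.983ms=2/7b
15) 1889.764ms=4b +472.441ms=1b
16) 2362.205ms=5b +472.441ms=1b
17) 2834.646ms=6b +134.983ms=2/7b
18) 2969.629ms=44/7b +134.983ms=2/7b
19) 3104.612ms=46/7b +134.983ms=2/7b
20) 3239.595ms=48/7b +134.983ms=2/7b
21) 3374.578ms=50/7b +134.983ms=2/7b
22) 3509.561ms=52/7b +134.983ms=2/7b
23) 3644.544ms=54/7b +134.983ms=2/7b
Σ=8b of 8 (127bpm 2/4) — PASS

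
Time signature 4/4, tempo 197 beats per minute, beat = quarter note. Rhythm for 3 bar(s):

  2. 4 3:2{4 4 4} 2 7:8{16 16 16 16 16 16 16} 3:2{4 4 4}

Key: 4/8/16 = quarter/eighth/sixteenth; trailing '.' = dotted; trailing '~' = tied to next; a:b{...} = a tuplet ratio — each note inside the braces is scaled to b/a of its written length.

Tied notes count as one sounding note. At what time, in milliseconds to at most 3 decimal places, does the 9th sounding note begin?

1. 0.0ms @ 0 + 913.706ms (3)
2. 913.706ms @ 3 + 304.569ms (1)
3. 1218.274ms @ 4 + 203.046ms (2/3)
4. 1421.32ms @ 14/3 + 203.046ms (2/3)
5. 1624.365ms @ 16/3 + 203.046ms (2/3)
6. 1827.411ms @ 6 + 609.137ms (2)
7. 2436.548ms @ 8 + 87.02ms (2/7)
8. 2523.568ms @ 58/7 + 87.02ms (2/7)
9. 2610.587ms @ 60/7 + 87.02ms (2/7)
10. 2697.607ms @ 62/7 + 87.02ms (2/7)
11. 2784.627ms @ 64/7 + 87.02ms (2/7)
12. 2871.646ms @ 66/7 + 87.02ms (2/7)
13. 2958.666ms @ 68/7 + 87.02ms (2/7)
14. 3045.685ms @ 10 + 203.046ms (2/3)
15. 3248.731ms @ 32/3 + 203.046ms (2/3)
16. 3451.777ms @ 34/3 + 203.046ms (2/3)

note 9 onset = 60/7b = 2610.587ms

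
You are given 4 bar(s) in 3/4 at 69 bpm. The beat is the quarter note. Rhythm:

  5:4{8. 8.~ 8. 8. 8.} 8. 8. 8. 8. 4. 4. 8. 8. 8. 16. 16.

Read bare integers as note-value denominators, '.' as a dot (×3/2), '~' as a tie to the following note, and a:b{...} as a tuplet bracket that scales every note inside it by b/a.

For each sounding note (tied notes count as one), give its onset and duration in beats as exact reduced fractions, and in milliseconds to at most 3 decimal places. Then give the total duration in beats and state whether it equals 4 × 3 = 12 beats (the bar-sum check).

1) 0.0ms=0b +521.739ms=3/5b
2) 521.739ms=3/5b +1043.478ms=6/5b
3) 1565.217ms=9/5b +521.739ms=3/5b
4) 2086.957ms=12/5b +521.739ms=3/5b
5) 2608.696ms=3b +652.174ms=3/4b
6) 3260.87ms=15/4b +652.174ms=3/4b
7) 3913.043ms=9/2b +652.174ms=3/4b
8) 4565.217ms=21/4b +652.174ms=3/4b
9) 5217.391ms=6b +1304.348ms=3/2b
10) 6521.739ms=15/2b +1304.348ms=3/2b
11) 7826.087ms=9b +652.174ms=3/4b
12) 8478.261ms=39/4b +652.174ms=3/4b
13) 9130.435ms=21/2b +652.174ms=3/4b
14) 9782.609ms=45/4b +326.087ms=3/8b
15) 10108.696ms=93/8b +326.087ms=3/8b
Σ=12b of 12 (69bpm 3/4) — PASS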